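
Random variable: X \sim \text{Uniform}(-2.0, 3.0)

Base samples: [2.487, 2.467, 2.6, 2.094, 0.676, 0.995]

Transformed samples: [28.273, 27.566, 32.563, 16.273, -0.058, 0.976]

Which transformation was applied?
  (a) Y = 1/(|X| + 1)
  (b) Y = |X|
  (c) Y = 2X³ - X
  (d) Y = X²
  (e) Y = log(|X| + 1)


Checking option (c) Y = 2X³ - X:
  X = 2.487 -> Y = 28.273 ✓
  X = 2.467 -> Y = 27.566 ✓
  X = 2.6 -> Y = 32.563 ✓
All samples match this transformation.

(c) 2X³ - X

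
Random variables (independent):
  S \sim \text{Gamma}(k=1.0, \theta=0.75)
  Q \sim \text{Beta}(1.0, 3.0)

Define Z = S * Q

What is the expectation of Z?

For independent RVs: E[XY] = E[X]*E[Y]
E[S] = 0.75
E[Q] = 0.25
E[Z] = 0.75 * 0.25 = 0.1875

0.1875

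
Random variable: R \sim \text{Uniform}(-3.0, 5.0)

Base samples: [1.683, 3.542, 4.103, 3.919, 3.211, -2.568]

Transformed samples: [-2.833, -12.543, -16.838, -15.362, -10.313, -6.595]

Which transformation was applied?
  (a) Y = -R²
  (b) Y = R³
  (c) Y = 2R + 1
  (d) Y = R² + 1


Checking option (a) Y = -R²:
  R = 1.683 -> Y = -2.833 ✓
  R = 3.542 -> Y = -12.543 ✓
  R = 4.103 -> Y = -16.838 ✓
All samples match this transformation.

(a) -R²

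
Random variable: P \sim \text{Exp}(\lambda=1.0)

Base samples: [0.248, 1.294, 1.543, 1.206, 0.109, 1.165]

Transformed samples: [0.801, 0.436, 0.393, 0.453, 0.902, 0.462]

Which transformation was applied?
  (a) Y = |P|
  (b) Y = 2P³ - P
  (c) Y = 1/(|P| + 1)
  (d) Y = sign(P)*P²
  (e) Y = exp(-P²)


Checking option (c) Y = 1/(|P| + 1):
  P = 0.248 -> Y = 0.801 ✓
  P = 1.294 -> Y = 0.436 ✓
  P = 1.543 -> Y = 0.393 ✓
All samples match this transformation.

(c) 1/(|P| + 1)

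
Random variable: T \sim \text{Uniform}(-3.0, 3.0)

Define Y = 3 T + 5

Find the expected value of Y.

For Y = 3T + 5:
E[Y] = 3 * E[T] + 5
E[T] = (-3 + 3)/2 = 0
E[Y] = 3 * 0 + 5 = 5

5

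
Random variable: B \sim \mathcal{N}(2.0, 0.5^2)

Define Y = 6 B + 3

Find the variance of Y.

For Y = aB + b: Var(Y) = a² * Var(B)
Var(B) = 0.5^2 = 0.25
Var(Y) = 6² * 0.25 = 36 * 0.25 = 9

9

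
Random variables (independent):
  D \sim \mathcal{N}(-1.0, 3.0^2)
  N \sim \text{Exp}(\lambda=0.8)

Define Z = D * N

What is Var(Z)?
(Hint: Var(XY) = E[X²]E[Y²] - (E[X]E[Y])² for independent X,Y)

Var(XY) = E[X²]E[Y²] - (E[X]E[Y])²
E[D] = -1, Var(D) = 9
E[N] = 1.25, Var(N) = 1.5625
E[D²] = 9 + (-1)² = 10
E[N²] = 1.5625 + 1.25² = 3.125
Var(Z) = 10*3.125 - (-1*1.25)²
= 31.25 - 1.5625 = 29.6875

29.6875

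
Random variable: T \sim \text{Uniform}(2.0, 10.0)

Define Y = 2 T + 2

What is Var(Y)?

For Y = aT + b: Var(Y) = a² * Var(T)
Var(T) = (10 - 2)^2/12 = 5.3333333
Var(Y) = 2² * 5.3333333 = 4 * 5.3333333 = 21.333333

21.333333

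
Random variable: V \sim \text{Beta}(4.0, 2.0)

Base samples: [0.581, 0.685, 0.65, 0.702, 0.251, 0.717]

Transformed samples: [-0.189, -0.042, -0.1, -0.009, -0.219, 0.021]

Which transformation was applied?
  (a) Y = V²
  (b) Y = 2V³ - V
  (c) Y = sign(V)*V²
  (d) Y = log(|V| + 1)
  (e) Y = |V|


Checking option (b) Y = 2V³ - V:
  V = 0.581 -> Y = -0.189 ✓
  V = 0.685 -> Y = -0.042 ✓
  V = 0.65 -> Y = -0.1 ✓
All samples match this transformation.

(b) 2V³ - V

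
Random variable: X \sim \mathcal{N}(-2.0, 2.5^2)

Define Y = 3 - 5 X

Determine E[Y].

For Y = -5X + 3:
E[Y] = -5 * E[X] + 3
E[X] = -2.0 = -2
E[Y] = -5 * (-2) + 3 = 13

13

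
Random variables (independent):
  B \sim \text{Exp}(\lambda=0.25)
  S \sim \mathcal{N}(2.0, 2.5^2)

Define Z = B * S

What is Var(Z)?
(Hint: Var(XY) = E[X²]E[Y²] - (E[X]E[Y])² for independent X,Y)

Var(XY) = E[X²]E[Y²] - (E[X]E[Y])²
E[B] = 4, Var(B) = 16
E[S] = 2, Var(S) = 6.25
E[B²] = 16 + 4² = 32
E[S²] = 6.25 + 2² = 10.25
Var(Z) = 32*10.25 - (4*2)²
= 328 - 64 = 264

264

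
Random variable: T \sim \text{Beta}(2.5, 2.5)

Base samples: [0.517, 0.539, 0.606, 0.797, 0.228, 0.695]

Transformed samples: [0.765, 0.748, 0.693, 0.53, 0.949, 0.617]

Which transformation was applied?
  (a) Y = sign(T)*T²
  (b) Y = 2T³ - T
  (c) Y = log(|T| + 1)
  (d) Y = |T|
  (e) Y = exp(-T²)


Checking option (e) Y = exp(-T²):
  T = 0.517 -> Y = 0.765 ✓
  T = 0.539 -> Y = 0.748 ✓
  T = 0.606 -> Y = 0.693 ✓
All samples match this transformation.

(e) exp(-T²)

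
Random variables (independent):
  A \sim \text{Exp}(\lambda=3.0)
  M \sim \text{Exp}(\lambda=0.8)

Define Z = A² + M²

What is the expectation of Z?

E[Z] = E[A²] + E[M²]
E[A²] = Var(A) + E[A]² = 0.11111111 + 0.11111111 = 0.22222222
E[M²] = Var(M) + E[M]² = 1.5625 + 1.5625 = 3.125
E[Z] = 0.22222222 + 3.125 = 3.3472222

3.3472222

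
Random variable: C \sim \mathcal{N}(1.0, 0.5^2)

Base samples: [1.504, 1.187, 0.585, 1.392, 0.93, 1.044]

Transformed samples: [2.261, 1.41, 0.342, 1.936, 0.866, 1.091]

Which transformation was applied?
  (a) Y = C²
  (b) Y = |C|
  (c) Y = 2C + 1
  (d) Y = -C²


Checking option (a) Y = C²:
  C = 1.504 -> Y = 2.261 ✓
  C = 1.187 -> Y = 1.41 ✓
  C = 0.585 -> Y = 0.342 ✓
All samples match this transformation.

(a) C²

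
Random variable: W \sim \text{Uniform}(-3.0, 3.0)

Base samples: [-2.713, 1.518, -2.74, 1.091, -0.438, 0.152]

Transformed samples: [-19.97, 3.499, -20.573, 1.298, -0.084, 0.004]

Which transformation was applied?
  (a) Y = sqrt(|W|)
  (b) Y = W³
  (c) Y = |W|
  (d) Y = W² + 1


Checking option (b) Y = W³:
  W = -2.713 -> Y = -19.97 ✓
  W = 1.518 -> Y = 3.499 ✓
  W = -2.74 -> Y = -20.573 ✓
All samples match this transformation.

(b) W³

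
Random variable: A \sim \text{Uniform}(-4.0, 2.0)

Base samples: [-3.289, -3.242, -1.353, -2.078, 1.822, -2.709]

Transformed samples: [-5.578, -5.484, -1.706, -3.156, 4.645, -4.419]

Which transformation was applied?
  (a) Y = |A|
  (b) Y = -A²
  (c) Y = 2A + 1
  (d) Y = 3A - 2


Checking option (c) Y = 2A + 1:
  A = -3.289 -> Y = -5.578 ✓
  A = -3.242 -> Y = -5.484 ✓
  A = -1.353 -> Y = -1.706 ✓
All samples match this transformation.

(c) 2A + 1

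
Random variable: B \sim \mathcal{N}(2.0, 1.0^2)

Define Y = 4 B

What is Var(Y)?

For Y = aB + b: Var(Y) = a² * Var(B)
Var(B) = 1.0^2 = 1
Var(Y) = 4² * 1 = 16 * 1 = 16

16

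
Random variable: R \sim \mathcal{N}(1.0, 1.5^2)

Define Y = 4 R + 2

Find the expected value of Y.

For Y = 4R + 2:
E[Y] = 4 * E[R] + 2
E[R] = 1.0 = 1
E[Y] = 4 * 1 + 2 = 6

6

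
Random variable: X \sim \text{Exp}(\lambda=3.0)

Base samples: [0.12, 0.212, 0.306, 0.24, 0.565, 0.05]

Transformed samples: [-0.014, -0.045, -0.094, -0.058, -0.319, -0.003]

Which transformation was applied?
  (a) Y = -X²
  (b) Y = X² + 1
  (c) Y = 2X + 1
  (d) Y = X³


Checking option (a) Y = -X²:
  X = 0.12 -> Y = -0.014 ✓
  X = 0.212 -> Y = -0.045 ✓
  X = 0.306 -> Y = -0.094 ✓
All samples match this transformation.

(a) -X²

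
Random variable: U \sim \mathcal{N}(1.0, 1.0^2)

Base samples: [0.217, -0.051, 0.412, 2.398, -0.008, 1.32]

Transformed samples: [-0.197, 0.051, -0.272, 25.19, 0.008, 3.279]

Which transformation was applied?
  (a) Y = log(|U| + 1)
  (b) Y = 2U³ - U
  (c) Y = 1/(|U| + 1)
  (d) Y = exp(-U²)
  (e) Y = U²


Checking option (b) Y = 2U³ - U:
  U = 0.217 -> Y = -0.197 ✓
  U = -0.051 -> Y = 0.051 ✓
  U = 0.412 -> Y = -0.272 ✓
All samples match this transformation.

(b) 2U³ - U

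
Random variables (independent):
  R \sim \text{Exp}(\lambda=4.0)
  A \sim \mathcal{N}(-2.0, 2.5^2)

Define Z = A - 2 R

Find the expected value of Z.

E[Z] = -2*E[R] + 1*E[A]
E[R] = 0.25
E[A] = -2
E[Z] = -2*0.25 + 1*(-2) = -2.5

-2.5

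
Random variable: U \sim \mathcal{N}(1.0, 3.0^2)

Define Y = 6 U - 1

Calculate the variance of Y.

For Y = aU + b: Var(Y) = a² * Var(U)
Var(U) = 3.0^2 = 9
Var(Y) = 6² * 9 = 36 * 9 = 324

324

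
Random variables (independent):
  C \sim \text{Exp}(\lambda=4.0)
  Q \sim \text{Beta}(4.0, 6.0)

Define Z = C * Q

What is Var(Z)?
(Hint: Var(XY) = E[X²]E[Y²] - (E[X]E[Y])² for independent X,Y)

Var(XY) = E[X²]E[Y²] - (E[X]E[Y])²
E[C] = 0.25, Var(C) = 0.0625
E[Q] = 0.4, Var(Q) = 0.021818182
E[C²] = 0.0625 + 0.25² = 0.125
E[Q²] = 0.021818182 + 0.4² = 0.18181818
Var(Z) = 0.125*0.18181818 - (0.25*0.4)²
= 0.022727273 - 0.01 = 0.012727273

0.012727273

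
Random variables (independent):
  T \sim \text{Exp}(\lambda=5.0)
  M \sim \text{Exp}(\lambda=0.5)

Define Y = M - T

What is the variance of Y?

For independent RVs: Var(aX + bY) = a²Var(X) + b²Var(Y)
Var(T) = 0.04
Var(M) = 4
Var(Y) = (-1)²*0.04 + 1²*4
= 1*0.04 + 1*4 = 4.04

4.04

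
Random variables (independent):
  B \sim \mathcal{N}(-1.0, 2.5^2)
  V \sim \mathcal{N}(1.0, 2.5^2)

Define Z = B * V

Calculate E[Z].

For independent RVs: E[XY] = E[X]*E[Y]
E[B] = -1
E[V] = 1
E[Z] = -1 * 1 = -1

-1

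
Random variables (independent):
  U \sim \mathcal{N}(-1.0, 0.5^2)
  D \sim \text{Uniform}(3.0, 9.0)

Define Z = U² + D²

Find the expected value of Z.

E[Z] = E[U²] + E[D²]
E[U²] = Var(U) + E[U]² = 0.25 + 1 = 1.25
E[D²] = Var(D) + E[D]² = 3 + 36 = 39
E[Z] = 1.25 + 39 = 40.25

40.25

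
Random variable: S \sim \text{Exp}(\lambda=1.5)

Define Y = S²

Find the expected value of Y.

E[S²] = Var(S) + (E[S])² = 0.44444444 + 0.44444444 = 0.88888889

0.88888889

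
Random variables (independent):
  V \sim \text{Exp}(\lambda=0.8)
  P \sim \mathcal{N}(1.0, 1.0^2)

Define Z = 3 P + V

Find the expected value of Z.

E[Z] = 1*E[V] + 3*E[P]
E[V] = 1.25
E[P] = 1
E[Z] = 1*1.25 + 3*1 = 4.25

4.25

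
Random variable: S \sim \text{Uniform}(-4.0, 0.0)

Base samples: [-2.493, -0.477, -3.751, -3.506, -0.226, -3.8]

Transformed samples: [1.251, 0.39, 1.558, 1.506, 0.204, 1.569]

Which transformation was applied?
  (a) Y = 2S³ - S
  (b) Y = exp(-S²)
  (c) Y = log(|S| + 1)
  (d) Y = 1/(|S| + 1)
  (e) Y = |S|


Checking option (c) Y = log(|S| + 1):
  S = -2.493 -> Y = 1.251 ✓
  S = -0.477 -> Y = 0.39 ✓
  S = -3.751 -> Y = 1.558 ✓
All samples match this transformation.

(c) log(|S| + 1)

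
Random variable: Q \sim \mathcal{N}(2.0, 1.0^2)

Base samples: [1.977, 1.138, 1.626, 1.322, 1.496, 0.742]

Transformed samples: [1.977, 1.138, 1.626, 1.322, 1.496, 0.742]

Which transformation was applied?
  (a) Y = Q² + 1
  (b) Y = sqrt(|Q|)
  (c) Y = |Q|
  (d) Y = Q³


Checking option (c) Y = |Q|:
  Q = 1.977 -> Y = 1.977 ✓
  Q = 1.138 -> Y = 1.138 ✓
  Q = 1.626 -> Y = 1.626 ✓
All samples match this transformation.

(c) |Q|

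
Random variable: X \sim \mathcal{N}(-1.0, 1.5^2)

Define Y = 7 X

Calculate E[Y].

For Y = 7X:
E[Y] = 7 * E[X]
E[X] = -1.0 = -1
E[Y] = 7 * (-1) = -7

-7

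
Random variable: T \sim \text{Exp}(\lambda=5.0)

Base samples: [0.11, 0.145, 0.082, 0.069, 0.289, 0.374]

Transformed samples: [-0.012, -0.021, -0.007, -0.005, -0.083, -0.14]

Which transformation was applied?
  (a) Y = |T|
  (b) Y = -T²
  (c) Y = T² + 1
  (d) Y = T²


Checking option (b) Y = -T²:
  T = 0.11 -> Y = -0.012 ✓
  T = 0.145 -> Y = -0.021 ✓
  T = 0.082 -> Y = -0.007 ✓
All samples match this transformation.

(b) -T²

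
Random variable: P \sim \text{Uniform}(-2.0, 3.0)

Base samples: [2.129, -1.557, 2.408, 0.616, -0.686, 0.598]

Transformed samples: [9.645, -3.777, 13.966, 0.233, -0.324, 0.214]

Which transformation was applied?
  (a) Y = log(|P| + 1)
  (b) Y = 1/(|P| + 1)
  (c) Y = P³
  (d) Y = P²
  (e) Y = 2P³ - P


Checking option (c) Y = P³:
  P = 2.129 -> Y = 9.645 ✓
  P = -1.557 -> Y = -3.777 ✓
  P = 2.408 -> Y = 13.966 ✓
All samples match this transformation.

(c) P³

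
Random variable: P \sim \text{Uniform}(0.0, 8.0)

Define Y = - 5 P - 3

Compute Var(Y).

For Y = aP + b: Var(Y) = a² * Var(P)
Var(P) = (8 - 0)^2/12 = 5.3333333
Var(Y) = (-5)² * 5.3333333 = 25 * 5.3333333 = 133.33333

133.33333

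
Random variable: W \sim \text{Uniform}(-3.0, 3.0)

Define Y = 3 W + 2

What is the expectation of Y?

For Y = 3W + 2:
E[Y] = 3 * E[W] + 2
E[W] = (-3 + 3)/2 = 0
E[Y] = 3 * 0 + 2 = 2

2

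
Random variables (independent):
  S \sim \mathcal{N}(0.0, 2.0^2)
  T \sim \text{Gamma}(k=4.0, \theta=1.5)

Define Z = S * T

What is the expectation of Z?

For independent RVs: E[XY] = E[X]*E[Y]
E[S] = 0
E[T] = 6
E[Z] = 0 * 6 = 0

0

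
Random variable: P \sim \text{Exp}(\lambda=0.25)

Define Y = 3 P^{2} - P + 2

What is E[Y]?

E[Y] = 3*E[P²] - 1*E[P] + 2
E[P] = 4
E[P²] = Var(P) + (E[P])² = 16 + 16 = 32
E[Y] = 3*32 - 1*4 + 2 = 94

94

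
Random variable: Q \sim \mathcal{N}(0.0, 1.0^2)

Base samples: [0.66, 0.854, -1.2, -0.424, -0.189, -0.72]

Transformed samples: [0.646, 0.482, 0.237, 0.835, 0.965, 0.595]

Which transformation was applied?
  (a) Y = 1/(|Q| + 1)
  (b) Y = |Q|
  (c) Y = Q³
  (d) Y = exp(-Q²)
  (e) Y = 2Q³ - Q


Checking option (d) Y = exp(-Q²):
  Q = 0.66 -> Y = 0.646 ✓
  Q = 0.854 -> Y = 0.482 ✓
  Q = -1.2 -> Y = 0.237 ✓
All samples match this transformation.

(d) exp(-Q²)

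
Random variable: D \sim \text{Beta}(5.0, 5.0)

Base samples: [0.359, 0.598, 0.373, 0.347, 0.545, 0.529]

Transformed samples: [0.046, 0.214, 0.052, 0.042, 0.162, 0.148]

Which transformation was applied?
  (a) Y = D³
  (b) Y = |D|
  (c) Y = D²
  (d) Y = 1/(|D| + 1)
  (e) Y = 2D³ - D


Checking option (a) Y = D³:
  D = 0.359 -> Y = 0.046 ✓
  D = 0.598 -> Y = 0.214 ✓
  D = 0.373 -> Y = 0.052 ✓
All samples match this transformation.

(a) D³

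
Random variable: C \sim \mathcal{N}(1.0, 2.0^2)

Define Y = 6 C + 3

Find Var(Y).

For Y = aC + b: Var(Y) = a² * Var(C)
Var(C) = 2.0^2 = 4
Var(Y) = 6² * 4 = 36 * 4 = 144

144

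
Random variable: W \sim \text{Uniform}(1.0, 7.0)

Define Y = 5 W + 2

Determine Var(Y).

For Y = aW + b: Var(Y) = a² * Var(W)
Var(W) = (7 - 1)^2/12 = 3
Var(Y) = 5² * 3 = 25 * 3 = 75

75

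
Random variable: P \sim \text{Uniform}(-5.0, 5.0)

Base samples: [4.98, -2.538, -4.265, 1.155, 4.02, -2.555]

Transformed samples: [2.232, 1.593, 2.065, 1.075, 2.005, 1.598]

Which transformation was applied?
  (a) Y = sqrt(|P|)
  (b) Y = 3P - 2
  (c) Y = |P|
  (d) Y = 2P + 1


Checking option (a) Y = sqrt(|P|):
  P = 4.98 -> Y = 2.232 ✓
  P = -2.538 -> Y = 1.593 ✓
  P = -4.265 -> Y = 2.065 ✓
All samples match this transformation.

(a) sqrt(|P|)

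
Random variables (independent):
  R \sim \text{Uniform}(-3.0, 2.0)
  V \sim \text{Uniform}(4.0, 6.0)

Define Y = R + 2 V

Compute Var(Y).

For independent RVs: Var(aX + bY) = a²Var(X) + b²Var(Y)
Var(R) = 2.0833333
Var(V) = 0.33333333
Var(Y) = 1²*2.0833333 + 2²*0.33333333
= 1*2.0833333 + 4*0.33333333 = 3.4166667

3.4166667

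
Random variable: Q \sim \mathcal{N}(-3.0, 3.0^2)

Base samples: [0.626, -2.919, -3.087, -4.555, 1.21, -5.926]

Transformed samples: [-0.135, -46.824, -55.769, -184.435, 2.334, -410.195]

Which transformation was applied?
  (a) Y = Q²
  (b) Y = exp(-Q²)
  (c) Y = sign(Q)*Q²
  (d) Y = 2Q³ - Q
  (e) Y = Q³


Checking option (d) Y = 2Q³ - Q:
  Q = 0.626 -> Y = -0.135 ✓
  Q = -2.919 -> Y = -46.824 ✓
  Q = -3.087 -> Y = -55.769 ✓
All samples match this transformation.

(d) 2Q³ - Q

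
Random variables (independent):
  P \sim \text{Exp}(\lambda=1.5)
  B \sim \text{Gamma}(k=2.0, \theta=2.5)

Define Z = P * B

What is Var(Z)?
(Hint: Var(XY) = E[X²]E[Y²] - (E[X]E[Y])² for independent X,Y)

Var(XY) = E[X²]E[Y²] - (E[X]E[Y])²
E[P] = 0.66666667, Var(P) = 0.44444444
E[B] = 5, Var(B) = 12.5
E[P²] = 0.44444444 + 0.66666667² = 0.88888889
E[B²] = 12.5 + 5² = 37.5
Var(Z) = 0.88888889*37.5 - (0.66666667*5)²
= 33.333333 - 11.111111 = 22.222222

22.222222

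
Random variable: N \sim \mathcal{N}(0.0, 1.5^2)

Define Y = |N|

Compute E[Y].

For X ~ N(0, 1.5²), E[|X|] = sigma * sqrt(2/pi)
= 1.5 * sqrt(2/pi) = 1.1968268

1.1968268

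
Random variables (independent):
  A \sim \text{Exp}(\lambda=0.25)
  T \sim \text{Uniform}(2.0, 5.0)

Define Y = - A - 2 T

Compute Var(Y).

For independent RVs: Var(aX + bY) = a²Var(X) + b²Var(Y)
Var(A) = 16
Var(T) = 0.75
Var(Y) = (-1)²*16 + (-2)²*0.75
= 1*16 + 4*0.75 = 19

19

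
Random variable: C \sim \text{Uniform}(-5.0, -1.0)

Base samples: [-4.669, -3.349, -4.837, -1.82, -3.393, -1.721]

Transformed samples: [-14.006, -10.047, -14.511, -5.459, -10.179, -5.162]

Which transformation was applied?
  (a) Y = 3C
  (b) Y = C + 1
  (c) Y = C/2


Checking option (a) Y = 3C:
  C = -4.669 -> Y = -14.006 ✓
  C = -3.349 -> Y = -10.047 ✓
  C = -4.837 -> Y = -14.511 ✓
All samples match this transformation.

(a) 3C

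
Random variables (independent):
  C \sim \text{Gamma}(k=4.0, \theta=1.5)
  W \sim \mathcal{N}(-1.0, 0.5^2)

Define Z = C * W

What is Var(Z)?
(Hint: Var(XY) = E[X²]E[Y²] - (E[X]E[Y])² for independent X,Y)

Var(XY) = E[X²]E[Y²] - (E[X]E[Y])²
E[C] = 6, Var(C) = 9
E[W] = -1, Var(W) = 0.25
E[C²] = 9 + 6² = 45
E[W²] = 0.25 + (-1)² = 1.25
Var(Z) = 45*1.25 - (6*(-1))²
= 56.25 - 36 = 20.25

20.25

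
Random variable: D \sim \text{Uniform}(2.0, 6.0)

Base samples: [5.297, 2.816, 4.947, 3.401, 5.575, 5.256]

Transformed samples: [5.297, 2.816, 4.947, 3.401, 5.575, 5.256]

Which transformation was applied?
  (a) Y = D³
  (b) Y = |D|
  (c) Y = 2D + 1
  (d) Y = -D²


Checking option (b) Y = |D|:
  D = 5.297 -> Y = 5.297 ✓
  D = 2.816 -> Y = 2.816 ✓
  D = 4.947 -> Y = 4.947 ✓
All samples match this transformation.

(b) |D|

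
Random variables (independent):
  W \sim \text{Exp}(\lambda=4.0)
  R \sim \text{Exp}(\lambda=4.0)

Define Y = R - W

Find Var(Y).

For independent RVs: Var(aX + bY) = a²Var(X) + b²Var(Y)
Var(W) = 0.0625
Var(R) = 0.0625
Var(Y) = (-1)²*0.0625 + 1²*0.0625
= 1*0.0625 + 1*0.0625 = 0.125

0.125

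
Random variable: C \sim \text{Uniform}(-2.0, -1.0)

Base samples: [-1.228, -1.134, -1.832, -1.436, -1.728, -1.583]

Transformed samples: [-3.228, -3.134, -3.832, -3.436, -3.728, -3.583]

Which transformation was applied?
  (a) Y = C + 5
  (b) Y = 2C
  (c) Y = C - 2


Checking option (c) Y = C - 2:
  C = -1.228 -> Y = -3.228 ✓
  C = -1.134 -> Y = -3.134 ✓
  C = -1.832 -> Y = -3.832 ✓
All samples match this transformation.

(c) C - 2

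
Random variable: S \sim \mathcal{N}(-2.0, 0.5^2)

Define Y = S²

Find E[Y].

Using E[X²] = Var(X) + (E[X])²:
E[S] = -2
Var(S) = 0.5^2 = 0.25
E[S²] = 0.25 + (-2)² = 0.25 + 4 = 4.25

4.25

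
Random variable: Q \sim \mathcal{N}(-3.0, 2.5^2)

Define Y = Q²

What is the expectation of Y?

Using E[X²] = Var(X) + (E[X])²:
E[Q] = -3
Var(Q) = 2.5^2 = 6.25
E[Q²] = 6.25 + (-3)² = 6.25 + 9 = 15.25

15.25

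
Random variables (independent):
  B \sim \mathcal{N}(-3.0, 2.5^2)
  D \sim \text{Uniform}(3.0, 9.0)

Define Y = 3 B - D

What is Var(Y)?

For independent RVs: Var(aX + bY) = a²Var(X) + b²Var(Y)
Var(B) = 6.25
Var(D) = 3
Var(Y) = 3²*6.25 + (-1)²*3
= 9*6.25 + 1*3 = 59.25

59.25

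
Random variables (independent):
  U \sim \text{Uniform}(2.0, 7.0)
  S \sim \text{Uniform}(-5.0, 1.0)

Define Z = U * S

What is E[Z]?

For independent RVs: E[XY] = E[X]*E[Y]
E[U] = 4.5
E[S] = -2
E[Z] = 4.5 * (-2) = -9

-9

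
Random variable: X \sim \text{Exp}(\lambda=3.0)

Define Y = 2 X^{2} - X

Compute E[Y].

E[Y] = 2*E[X²] - 1*E[X]
E[X] = 0.33333333
E[X²] = Var(X) + (E[X])² = 0.11111111 + 0.11111111 = 0.22222222
E[Y] = 2*0.22222222 - 1*0.33333333 = 0.11111111

0.11111111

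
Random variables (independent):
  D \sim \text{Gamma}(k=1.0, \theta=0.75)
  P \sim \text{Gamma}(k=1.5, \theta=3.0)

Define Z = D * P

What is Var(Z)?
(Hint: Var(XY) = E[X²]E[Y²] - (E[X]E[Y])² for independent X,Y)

Var(XY) = E[X²]E[Y²] - (E[X]E[Y])²
E[D] = 0.75, Var(D) = 0.5625
E[P] = 4.5, Var(P) = 13.5
E[D²] = 0.5625 + 0.75² = 1.125
E[P²] = 13.5 + 4.5² = 33.75
Var(Z) = 1.125*33.75 - (0.75*4.5)²
= 37.96875 - 11.390625 = 26.578125

26.578125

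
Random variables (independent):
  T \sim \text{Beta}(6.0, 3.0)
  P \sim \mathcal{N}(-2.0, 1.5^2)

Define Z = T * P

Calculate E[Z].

For independent RVs: E[XY] = E[X]*E[Y]
E[T] = 0.66666667
E[P] = -2
E[Z] = 0.66666667 * (-2) = -1.3333333

-1.3333333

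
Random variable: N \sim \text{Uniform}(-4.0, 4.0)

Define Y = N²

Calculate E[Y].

Using E[X²] = Var(X) + (E[X])²:
E[N] = 0
Var(N) = (4 + 4)^2/12 = 5.3333333
E[N²] = 5.3333333 + 0² = 5.3333333 + 0 = 5.3333333

5.3333333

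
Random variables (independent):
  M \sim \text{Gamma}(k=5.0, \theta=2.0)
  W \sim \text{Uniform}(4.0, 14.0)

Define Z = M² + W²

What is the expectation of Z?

E[Z] = E[M²] + E[W²]
E[M²] = Var(M) + E[M]² = 20 + 100 = 120
E[W²] = Var(W) + E[W]² = 8.3333333 + 81 = 89.333333
E[Z] = 120 + 89.333333 = 209.33333

209.33333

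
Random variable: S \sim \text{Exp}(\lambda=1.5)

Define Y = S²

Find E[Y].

Using E[X²] = Var(X) + (E[X])²:
E[S] = 0.66666667
Var(S) = 1/1.5^2 = 0.44444444
E[S²] = 0.44444444 + 0.66666667² = 0.44444444 + 0.44444444 = 0.88888889

0.88888889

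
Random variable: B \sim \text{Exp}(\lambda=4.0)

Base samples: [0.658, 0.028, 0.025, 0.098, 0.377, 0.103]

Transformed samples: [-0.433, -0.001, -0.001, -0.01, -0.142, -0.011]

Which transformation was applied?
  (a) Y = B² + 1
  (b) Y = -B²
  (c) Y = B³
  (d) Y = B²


Checking option (b) Y = -B²:
  B = 0.658 -> Y = -0.433 ✓
  B = 0.028 -> Y = -0.001 ✓
  B = 0.025 -> Y = -0.001 ✓
All samples match this transformation.

(b) -B²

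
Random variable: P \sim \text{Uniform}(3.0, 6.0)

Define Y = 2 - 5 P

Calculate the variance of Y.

For Y = aP + b: Var(Y) = a² * Var(P)
Var(P) = (6 - 3)^2/12 = 0.75
Var(Y) = (-5)² * 0.75 = 25 * 0.75 = 18.75

18.75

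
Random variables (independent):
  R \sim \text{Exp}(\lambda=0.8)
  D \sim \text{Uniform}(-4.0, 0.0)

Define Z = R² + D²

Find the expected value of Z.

E[Z] = E[R²] + E[D²]
E[R²] = Var(R) + E[R]² = 1.5625 + 1.5625 = 3.125
E[D²] = Var(D) + E[D]² = 1.3333333 + 4 = 5.3333333
E[Z] = 3.125 + 5.3333333 = 8.4583333

8.4583333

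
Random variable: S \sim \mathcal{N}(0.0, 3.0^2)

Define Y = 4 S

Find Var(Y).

For Y = aS + b: Var(Y) = a² * Var(S)
Var(S) = 3.0^2 = 9
Var(Y) = 4² * 9 = 16 * 9 = 144

144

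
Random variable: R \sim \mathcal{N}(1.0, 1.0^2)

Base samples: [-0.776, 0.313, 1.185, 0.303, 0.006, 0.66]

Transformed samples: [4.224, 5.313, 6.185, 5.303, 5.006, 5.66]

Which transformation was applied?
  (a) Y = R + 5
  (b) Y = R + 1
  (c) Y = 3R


Checking option (a) Y = R + 5:
  R = -0.776 -> Y = 4.224 ✓
  R = 0.313 -> Y = 5.313 ✓
  R = 1.185 -> Y = 6.185 ✓
All samples match this transformation.

(a) R + 5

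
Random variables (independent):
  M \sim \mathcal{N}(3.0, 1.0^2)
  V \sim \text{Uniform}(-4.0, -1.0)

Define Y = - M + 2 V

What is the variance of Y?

For independent RVs: Var(aX + bY) = a²Var(X) + b²Var(Y)
Var(M) = 1
Var(V) = 0.75
Var(Y) = (-1)²*1 + 2²*0.75
= 1*1 + 4*0.75 = 4

4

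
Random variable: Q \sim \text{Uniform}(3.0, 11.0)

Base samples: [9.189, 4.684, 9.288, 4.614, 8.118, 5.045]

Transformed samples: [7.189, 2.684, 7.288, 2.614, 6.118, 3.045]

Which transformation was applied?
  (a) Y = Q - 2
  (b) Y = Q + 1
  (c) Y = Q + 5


Checking option (a) Y = Q - 2:
  Q = 9.189 -> Y = 7.189 ✓
  Q = 4.684 -> Y = 2.684 ✓
  Q = 9.288 -> Y = 7.288 ✓
All samples match this transformation.

(a) Q - 2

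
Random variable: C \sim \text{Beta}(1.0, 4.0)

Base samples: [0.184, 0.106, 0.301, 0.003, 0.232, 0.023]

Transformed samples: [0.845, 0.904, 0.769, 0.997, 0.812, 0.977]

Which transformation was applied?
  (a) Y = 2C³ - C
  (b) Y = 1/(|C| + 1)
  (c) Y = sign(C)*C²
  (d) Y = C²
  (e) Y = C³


Checking option (b) Y = 1/(|C| + 1):
  C = 0.184 -> Y = 0.845 ✓
  C = 0.106 -> Y = 0.904 ✓
  C = 0.301 -> Y = 0.769 ✓
All samples match this transformation.

(b) 1/(|C| + 1)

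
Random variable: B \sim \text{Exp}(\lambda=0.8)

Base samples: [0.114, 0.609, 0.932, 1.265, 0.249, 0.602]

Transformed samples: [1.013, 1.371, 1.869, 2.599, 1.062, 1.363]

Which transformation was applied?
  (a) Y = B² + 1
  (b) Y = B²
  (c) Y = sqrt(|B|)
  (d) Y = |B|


Checking option (a) Y = B² + 1:
  B = 0.114 -> Y = 1.013 ✓
  B = 0.609 -> Y = 1.371 ✓
  B = 0.932 -> Y = 1.869 ✓
All samples match this transformation.

(a) B² + 1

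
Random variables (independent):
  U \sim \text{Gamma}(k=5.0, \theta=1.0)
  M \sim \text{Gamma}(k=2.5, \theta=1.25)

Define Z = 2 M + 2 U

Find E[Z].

E[Z] = 2*E[U] + 2*E[M]
E[U] = 5
E[M] = 3.125
E[Z] = 2*5 + 2*3.125 = 16.25

16.25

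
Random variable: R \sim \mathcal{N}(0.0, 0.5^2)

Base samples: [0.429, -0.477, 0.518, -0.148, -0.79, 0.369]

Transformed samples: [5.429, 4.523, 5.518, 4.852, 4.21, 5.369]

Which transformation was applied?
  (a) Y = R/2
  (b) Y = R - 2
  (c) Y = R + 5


Checking option (c) Y = R + 5:
  R = 0.429 -> Y = 5.429 ✓
  R = -0.477 -> Y = 4.523 ✓
  R = 0.518 -> Y = 5.518 ✓
All samples match this transformation.

(c) R + 5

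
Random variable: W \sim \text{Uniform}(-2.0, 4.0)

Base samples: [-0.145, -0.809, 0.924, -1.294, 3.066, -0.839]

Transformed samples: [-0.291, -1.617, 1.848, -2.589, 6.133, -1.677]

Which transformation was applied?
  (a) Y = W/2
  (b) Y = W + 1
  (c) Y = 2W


Checking option (c) Y = 2W:
  W = -0.145 -> Y = -0.291 ✓
  W = -0.809 -> Y = -1.617 ✓
  W = 0.924 -> Y = 1.848 ✓
All samples match this transformation.

(c) 2W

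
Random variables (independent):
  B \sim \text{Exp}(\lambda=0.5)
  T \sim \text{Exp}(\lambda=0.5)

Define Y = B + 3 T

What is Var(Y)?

For independent RVs: Var(aX + bY) = a²Var(X) + b²Var(Y)
Var(B) = 4
Var(T) = 4
Var(Y) = 1²*4 + 3²*4
= 1*4 + 9*4 = 40

40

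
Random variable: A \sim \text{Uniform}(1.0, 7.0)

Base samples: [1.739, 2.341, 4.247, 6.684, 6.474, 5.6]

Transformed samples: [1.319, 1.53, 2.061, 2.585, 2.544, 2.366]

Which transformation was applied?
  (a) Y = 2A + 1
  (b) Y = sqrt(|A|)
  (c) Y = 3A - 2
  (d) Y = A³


Checking option (b) Y = sqrt(|A|):
  A = 1.739 -> Y = 1.319 ✓
  A = 2.341 -> Y = 1.53 ✓
  A = 4.247 -> Y = 2.061 ✓
All samples match this transformation.

(b) sqrt(|A|)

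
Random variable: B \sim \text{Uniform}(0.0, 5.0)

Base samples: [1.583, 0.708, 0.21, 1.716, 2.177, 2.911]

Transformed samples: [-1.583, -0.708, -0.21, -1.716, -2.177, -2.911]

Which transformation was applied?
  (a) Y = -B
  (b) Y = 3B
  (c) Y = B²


Checking option (a) Y = -B:
  B = 1.583 -> Y = -1.583 ✓
  B = 0.708 -> Y = -0.708 ✓
  B = 0.21 -> Y = -0.21 ✓
All samples match this transformation.

(a) -B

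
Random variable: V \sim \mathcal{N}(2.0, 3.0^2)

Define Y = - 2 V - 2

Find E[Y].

For Y = -2V - 2:
E[Y] = -2 * E[V] - 2
E[V] = 2.0 = 2
E[Y] = -2 * 2 - 2 = -6

-6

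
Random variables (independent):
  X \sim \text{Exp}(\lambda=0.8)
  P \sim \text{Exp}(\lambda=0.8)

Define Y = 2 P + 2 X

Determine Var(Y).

For independent RVs: Var(aX + bY) = a²Var(X) + b²Var(Y)
Var(X) = 1.5625
Var(P) = 1.5625
Var(Y) = 2²*1.5625 + 2²*1.5625
= 4*1.5625 + 4*1.5625 = 12.5

12.5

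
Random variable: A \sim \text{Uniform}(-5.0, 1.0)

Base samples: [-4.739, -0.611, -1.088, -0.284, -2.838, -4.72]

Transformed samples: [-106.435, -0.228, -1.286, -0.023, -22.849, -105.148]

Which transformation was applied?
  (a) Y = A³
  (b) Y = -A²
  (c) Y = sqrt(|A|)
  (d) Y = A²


Checking option (a) Y = A³:
  A = -4.739 -> Y = -106.435 ✓
  A = -0.611 -> Y = -0.228 ✓
  A = -1.088 -> Y = -1.286 ✓
All samples match this transformation.

(a) A³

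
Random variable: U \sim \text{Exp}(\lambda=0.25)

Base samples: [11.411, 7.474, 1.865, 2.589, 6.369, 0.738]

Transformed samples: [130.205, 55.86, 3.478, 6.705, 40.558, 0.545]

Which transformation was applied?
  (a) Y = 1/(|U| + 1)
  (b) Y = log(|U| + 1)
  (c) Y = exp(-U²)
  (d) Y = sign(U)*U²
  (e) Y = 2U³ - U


Checking option (d) Y = sign(U)*U²:
  U = 11.411 -> Y = 130.205 ✓
  U = 7.474 -> Y = 55.86 ✓
  U = 1.865 -> Y = 3.478 ✓
All samples match this transformation.

(d) sign(U)*U²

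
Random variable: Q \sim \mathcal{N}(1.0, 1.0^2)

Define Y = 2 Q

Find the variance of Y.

For Y = aQ + b: Var(Y) = a² * Var(Q)
Var(Q) = 1.0^2 = 1
Var(Y) = 2² * 1 = 4 * 1 = 4

4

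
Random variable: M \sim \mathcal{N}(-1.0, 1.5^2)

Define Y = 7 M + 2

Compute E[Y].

For Y = 7M + 2:
E[Y] = 7 * E[M] + 2
E[M] = -1.0 = -1
E[Y] = 7 * (-1) + 2 = -5

-5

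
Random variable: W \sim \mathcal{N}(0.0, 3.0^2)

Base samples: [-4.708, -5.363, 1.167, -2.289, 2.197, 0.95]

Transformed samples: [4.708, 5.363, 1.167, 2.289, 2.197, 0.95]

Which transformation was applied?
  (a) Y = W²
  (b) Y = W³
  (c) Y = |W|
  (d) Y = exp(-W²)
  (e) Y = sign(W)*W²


Checking option (c) Y = |W|:
  W = -4.708 -> Y = 4.708 ✓
  W = -5.363 -> Y = 5.363 ✓
  W = 1.167 -> Y = 1.167 ✓
All samples match this transformation.

(c) |W|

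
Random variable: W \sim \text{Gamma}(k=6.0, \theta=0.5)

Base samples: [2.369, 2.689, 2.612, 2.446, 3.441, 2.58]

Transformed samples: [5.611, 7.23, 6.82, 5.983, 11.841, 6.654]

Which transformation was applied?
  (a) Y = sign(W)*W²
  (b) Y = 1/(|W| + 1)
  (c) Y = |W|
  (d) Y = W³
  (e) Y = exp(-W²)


Checking option (a) Y = sign(W)*W²:
  W = 2.369 -> Y = 5.611 ✓
  W = 2.689 -> Y = 7.23 ✓
  W = 2.612 -> Y = 6.82 ✓
All samples match this transformation.

(a) sign(W)*W²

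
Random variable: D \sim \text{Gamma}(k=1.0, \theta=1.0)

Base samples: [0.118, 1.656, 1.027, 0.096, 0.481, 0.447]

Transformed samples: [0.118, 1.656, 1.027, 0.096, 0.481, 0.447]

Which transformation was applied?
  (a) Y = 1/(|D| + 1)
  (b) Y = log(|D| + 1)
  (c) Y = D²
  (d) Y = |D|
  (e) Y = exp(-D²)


Checking option (d) Y = |D|:
  D = 0.118 -> Y = 0.118 ✓
  D = 1.656 -> Y = 1.656 ✓
  D = 1.027 -> Y = 1.027 ✓
All samples match this transformation.

(d) |D|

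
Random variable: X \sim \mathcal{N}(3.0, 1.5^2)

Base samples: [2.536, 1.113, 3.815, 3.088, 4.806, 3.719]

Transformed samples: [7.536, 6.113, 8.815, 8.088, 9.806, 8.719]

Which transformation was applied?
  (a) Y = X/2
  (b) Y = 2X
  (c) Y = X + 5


Checking option (c) Y = X + 5:
  X = 2.536 -> Y = 7.536 ✓
  X = 1.113 -> Y = 6.113 ✓
  X = 3.815 -> Y = 8.815 ✓
All samples match this transformation.

(c) X + 5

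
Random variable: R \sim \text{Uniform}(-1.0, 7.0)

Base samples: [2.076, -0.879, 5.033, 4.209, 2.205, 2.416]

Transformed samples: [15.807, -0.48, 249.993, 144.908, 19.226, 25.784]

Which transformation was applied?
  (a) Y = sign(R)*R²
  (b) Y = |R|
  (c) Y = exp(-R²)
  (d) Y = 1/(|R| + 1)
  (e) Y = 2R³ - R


Checking option (e) Y = 2R³ - R:
  R = 2.076 -> Y = 15.807 ✓
  R = -0.879 -> Y = -0.48 ✓
  R = 5.033 -> Y = 249.993 ✓
All samples match this transformation.

(e) 2R³ - R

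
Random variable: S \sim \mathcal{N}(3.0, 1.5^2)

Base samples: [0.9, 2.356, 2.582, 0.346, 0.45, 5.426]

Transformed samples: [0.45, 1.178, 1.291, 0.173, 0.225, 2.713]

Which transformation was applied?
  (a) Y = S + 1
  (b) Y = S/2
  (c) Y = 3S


Checking option (b) Y = S/2:
  S = 0.9 -> Y = 0.45 ✓
  S = 2.356 -> Y = 1.178 ✓
  S = 2.582 -> Y = 1.291 ✓
All samples match this transformation.

(b) S/2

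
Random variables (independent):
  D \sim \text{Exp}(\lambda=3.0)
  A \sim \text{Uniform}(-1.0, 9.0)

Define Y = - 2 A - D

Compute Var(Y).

For independent RVs: Var(aX + bY) = a²Var(X) + b²Var(Y)
Var(D) = 0.11111111
Var(A) = 8.3333333
Var(Y) = (-1)²*0.11111111 + (-2)²*8.3333333
= 1*0.11111111 + 4*8.3333333 = 33.444444

33.444444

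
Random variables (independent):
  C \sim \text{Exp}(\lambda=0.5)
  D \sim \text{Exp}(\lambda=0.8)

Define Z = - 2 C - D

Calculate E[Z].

E[Z] = -2*E[C] - 1*E[D]
E[C] = 2
E[D] = 1.25
E[Z] = -2*2 - 1*1.25 = -5.25

-5.25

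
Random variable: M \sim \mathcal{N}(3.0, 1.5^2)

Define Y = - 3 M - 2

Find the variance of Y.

For Y = aM + b: Var(Y) = a² * Var(M)
Var(M) = 1.5^2 = 2.25
Var(Y) = (-3)² * 2.25 = 9 * 2.25 = 20.25

20.25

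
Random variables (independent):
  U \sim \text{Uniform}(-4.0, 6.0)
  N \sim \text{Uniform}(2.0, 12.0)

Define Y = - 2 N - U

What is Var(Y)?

For independent RVs: Var(aX + bY) = a²Var(X) + b²Var(Y)
Var(U) = 8.3333333
Var(N) = 8.3333333
Var(Y) = (-1)²*8.3333333 + (-2)²*8.3333333
= 1*8.3333333 + 4*8.3333333 = 41.666667

41.666667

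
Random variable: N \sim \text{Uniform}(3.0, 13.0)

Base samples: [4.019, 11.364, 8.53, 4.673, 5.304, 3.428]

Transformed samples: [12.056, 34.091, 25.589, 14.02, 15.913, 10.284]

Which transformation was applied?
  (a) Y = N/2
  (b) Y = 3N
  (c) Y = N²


Checking option (b) Y = 3N:
  N = 4.019 -> Y = 12.056 ✓
  N = 11.364 -> Y = 34.091 ✓
  N = 8.53 -> Y = 25.589 ✓
All samples match this transformation.

(b) 3N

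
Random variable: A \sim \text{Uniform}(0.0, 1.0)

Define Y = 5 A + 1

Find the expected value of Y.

For Y = 5A + 1:
E[Y] = 5 * E[A] + 1
E[A] = (0 + 1)/2 = 0.5
E[Y] = 5 * 0.5 + 1 = 3.5

3.5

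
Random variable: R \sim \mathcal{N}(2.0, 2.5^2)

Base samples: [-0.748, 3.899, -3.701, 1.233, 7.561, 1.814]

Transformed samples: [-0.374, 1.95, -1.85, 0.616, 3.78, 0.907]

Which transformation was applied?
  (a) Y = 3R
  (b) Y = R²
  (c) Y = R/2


Checking option (c) Y = R/2:
  R = -0.748 -> Y = -0.374 ✓
  R = 3.899 -> Y = 1.95 ✓
  R = -3.701 -> Y = -1.85 ✓
All samples match this transformation.

(c) R/2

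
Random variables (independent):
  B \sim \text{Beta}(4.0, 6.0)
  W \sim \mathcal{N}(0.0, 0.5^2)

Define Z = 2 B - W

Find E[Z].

E[Z] = 2*E[B] - 1*E[W]
E[B] = 0.4
E[W] = 0
E[Z] = 2*0.4 - 1*0 = 0.8

0.8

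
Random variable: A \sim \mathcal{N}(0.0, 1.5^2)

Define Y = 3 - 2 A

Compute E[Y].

For Y = -2A + 3:
E[Y] = -2 * E[A] + 3
E[A] = 0.0 = 0
E[Y] = -2 * 0 + 3 = 3

3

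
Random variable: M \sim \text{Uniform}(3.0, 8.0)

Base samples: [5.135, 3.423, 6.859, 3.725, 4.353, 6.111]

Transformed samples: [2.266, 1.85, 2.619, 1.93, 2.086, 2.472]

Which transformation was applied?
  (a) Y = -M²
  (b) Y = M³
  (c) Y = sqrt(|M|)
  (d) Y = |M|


Checking option (c) Y = sqrt(|M|):
  M = 5.135 -> Y = 2.266 ✓
  M = 3.423 -> Y = 1.85 ✓
  M = 6.859 -> Y = 2.619 ✓
All samples match this transformation.

(c) sqrt(|M|)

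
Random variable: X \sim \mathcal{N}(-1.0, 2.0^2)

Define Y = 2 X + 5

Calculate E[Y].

For Y = 2X + 5:
E[Y] = 2 * E[X] + 5
E[X] = -1.0 = -1
E[Y] = 2 * (-1) + 5 = 3

3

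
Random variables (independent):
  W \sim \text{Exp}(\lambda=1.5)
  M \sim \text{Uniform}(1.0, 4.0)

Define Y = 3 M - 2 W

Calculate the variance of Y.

For independent RVs: Var(aX + bY) = a²Var(X) + b²Var(Y)
Var(W) = 0.44444444
Var(M) = 0.75
Var(Y) = (-2)²*0.44444444 + 3²*0.75
= 4*0.44444444 + 9*0.75 = 8.5277778

8.5277778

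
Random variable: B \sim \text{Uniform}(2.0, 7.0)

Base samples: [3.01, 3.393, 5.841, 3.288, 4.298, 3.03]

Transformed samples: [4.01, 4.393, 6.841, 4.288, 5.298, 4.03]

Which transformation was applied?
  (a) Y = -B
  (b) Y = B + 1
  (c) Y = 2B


Checking option (b) Y = B + 1:
  B = 3.01 -> Y = 4.01 ✓
  B = 3.393 -> Y = 4.393 ✓
  B = 5.841 -> Y = 6.841 ✓
All samples match this transformation.

(b) B + 1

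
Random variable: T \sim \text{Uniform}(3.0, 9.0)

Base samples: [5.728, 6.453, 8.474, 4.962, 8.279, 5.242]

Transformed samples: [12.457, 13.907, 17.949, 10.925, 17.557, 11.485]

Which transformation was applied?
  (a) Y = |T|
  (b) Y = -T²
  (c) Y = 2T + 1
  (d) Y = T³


Checking option (c) Y = 2T + 1:
  T = 5.728 -> Y = 12.457 ✓
  T = 6.453 -> Y = 13.907 ✓
  T = 8.474 -> Y = 17.949 ✓
All samples match this transformation.

(c) 2T + 1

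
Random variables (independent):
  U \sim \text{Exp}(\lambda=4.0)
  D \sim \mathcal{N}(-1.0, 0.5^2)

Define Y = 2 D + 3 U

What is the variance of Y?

For independent RVs: Var(aX + bY) = a²Var(X) + b²Var(Y)
Var(U) = 0.0625
Var(D) = 0.25
Var(Y) = 3²*0.0625 + 2²*0.25
= 9*0.0625 + 4*0.25 = 1.5625

1.5625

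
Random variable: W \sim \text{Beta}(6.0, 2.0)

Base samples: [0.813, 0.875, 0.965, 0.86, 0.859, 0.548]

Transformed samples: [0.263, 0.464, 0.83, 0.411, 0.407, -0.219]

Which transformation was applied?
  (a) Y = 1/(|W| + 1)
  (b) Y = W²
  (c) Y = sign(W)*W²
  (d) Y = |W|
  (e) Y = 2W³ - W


Checking option (e) Y = 2W³ - W:
  W = 0.813 -> Y = 0.263 ✓
  W = 0.875 -> Y = 0.464 ✓
  W = 0.965 -> Y = 0.83 ✓
All samples match this transformation.

(e) 2W³ - W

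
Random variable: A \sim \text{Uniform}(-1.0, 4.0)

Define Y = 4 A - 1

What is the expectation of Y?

For Y = 4A - 1:
E[Y] = 4 * E[A] - 1
E[A] = (-1 + 4)/2 = 1.5
E[Y] = 4 * 1.5 - 1 = 5

5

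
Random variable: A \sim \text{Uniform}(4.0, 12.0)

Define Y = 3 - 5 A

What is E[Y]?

For Y = -5A + 3:
E[Y] = -5 * E[A] + 3
E[A] = (4 + 12)/2 = 8
E[Y] = -5 * 8 + 3 = -37

-37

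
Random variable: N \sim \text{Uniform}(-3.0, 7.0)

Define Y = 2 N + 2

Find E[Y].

For Y = 2N + 2:
E[Y] = 2 * E[N] + 2
E[N] = (-3 + 7)/2 = 2
E[Y] = 2 * 2 + 2 = 6

6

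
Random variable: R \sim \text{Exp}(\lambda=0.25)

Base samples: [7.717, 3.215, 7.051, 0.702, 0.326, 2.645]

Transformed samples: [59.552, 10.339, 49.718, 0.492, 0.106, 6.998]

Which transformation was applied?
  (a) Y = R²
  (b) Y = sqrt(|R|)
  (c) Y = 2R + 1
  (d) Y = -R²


Checking option (a) Y = R²:
  R = 7.717 -> Y = 59.552 ✓
  R = 3.215 -> Y = 10.339 ✓
  R = 7.051 -> Y = 49.718 ✓
All samples match this transformation.

(a) R²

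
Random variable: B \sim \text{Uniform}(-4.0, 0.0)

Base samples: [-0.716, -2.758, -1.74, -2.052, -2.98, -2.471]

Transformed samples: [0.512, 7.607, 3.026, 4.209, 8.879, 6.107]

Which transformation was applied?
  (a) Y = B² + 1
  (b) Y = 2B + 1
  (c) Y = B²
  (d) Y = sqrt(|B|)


Checking option (c) Y = B²:
  B = -0.716 -> Y = 0.512 ✓
  B = -2.758 -> Y = 7.607 ✓
  B = -1.74 -> Y = 3.026 ✓
All samples match this transformation.

(c) B²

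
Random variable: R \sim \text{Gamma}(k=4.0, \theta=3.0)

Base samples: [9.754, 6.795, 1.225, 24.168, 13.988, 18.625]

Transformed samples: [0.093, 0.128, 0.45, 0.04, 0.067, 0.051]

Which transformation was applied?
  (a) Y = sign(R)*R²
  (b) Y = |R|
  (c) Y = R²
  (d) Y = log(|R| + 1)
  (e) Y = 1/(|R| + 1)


Checking option (e) Y = 1/(|R| + 1):
  R = 9.754 -> Y = 0.093 ✓
  R = 6.795 -> Y = 0.128 ✓
  R = 1.225 -> Y = 0.45 ✓
All samples match this transformation.

(e) 1/(|R| + 1)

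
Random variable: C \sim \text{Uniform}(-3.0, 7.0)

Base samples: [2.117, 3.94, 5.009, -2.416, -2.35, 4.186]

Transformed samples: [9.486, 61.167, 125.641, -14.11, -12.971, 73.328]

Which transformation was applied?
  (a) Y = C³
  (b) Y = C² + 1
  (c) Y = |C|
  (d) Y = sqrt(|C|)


Checking option (a) Y = C³:
  C = 2.117 -> Y = 9.486 ✓
  C = 3.94 -> Y = 61.167 ✓
  C = 5.009 -> Y = 125.641 ✓
All samples match this transformation.

(a) C³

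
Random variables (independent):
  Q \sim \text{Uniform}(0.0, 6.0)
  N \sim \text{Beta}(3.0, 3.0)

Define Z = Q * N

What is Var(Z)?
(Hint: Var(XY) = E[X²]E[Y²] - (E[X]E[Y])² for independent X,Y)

Var(XY) = E[X²]E[Y²] - (E[X]E[Y])²
E[Q] = 3, Var(Q) = 3
E[N] = 0.5, Var(N) = 0.035714286
E[Q²] = 3 + 3² = 12
E[N²] = 0.035714286 + 0.5² = 0.28571429
Var(Z) = 12*0.28571429 - (3*0.5)²
= 3.4285714 - 2.25 = 1.1785714

1.1785714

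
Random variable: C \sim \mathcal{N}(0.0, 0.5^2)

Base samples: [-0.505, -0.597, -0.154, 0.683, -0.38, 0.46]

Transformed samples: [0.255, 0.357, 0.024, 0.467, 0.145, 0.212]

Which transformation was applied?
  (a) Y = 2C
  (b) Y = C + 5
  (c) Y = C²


Checking option (c) Y = C²:
  C = -0.505 -> Y = 0.255 ✓
  C = -0.597 -> Y = 0.357 ✓
  C = -0.154 -> Y = 0.024 ✓
All samples match this transformation.

(c) C²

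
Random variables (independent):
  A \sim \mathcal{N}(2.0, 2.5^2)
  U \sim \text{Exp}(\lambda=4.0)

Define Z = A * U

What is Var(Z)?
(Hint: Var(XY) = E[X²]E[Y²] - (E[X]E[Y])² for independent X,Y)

Var(XY) = E[X²]E[Y²] - (E[X]E[Y])²
E[A] = 2, Var(A) = 6.25
E[U] = 0.25, Var(U) = 0.0625
E[A²] = 6.25 + 2² = 10.25
E[U²] = 0.0625 + 0.25² = 0.125
Var(Z) = 10.25*0.125 - (2*0.25)²
= 1.28125 - 0.25 = 1.03125

1.03125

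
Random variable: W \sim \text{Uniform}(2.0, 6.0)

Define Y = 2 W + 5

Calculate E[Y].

For Y = 2W + 5:
E[Y] = 2 * E[W] + 5
E[W] = (2 + 6)/2 = 4
E[Y] = 2 * 4 + 5 = 13

13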